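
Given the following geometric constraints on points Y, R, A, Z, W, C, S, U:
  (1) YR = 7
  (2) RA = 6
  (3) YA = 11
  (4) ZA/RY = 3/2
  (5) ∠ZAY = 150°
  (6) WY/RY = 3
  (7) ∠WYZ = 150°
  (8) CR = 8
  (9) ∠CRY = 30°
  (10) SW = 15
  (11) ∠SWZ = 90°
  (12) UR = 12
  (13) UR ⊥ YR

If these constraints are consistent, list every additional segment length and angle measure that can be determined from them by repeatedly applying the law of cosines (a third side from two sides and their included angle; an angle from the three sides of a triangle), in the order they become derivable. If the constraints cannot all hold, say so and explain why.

The constraints are consistent. Derivable facts, in order:
After 1 step:
- YC ≈ 4
- YU = √193
- YZ ≈ 20.77
- ∠ARY = 115.38°
- ∠AYR = 29.53°
- ∠RAY = 35.1°
After 2 steps:
- ZW ≈ 40.34
- ∠AYZ = 14.64°
- ∠AZY = 15.36°
- ∠CYR = 88.97°
- ∠RCY = 61.03°
- ∠RUY = 30.26°
- ∠RYU = 59.74°
After 3 steps:
- ZS ≈ 43.04
- ∠WZY = 15.09°
- ∠YWZ = 14.91°
After 4 steps:
- ∠SZW = 20.39°
- ∠WSZ = 69.61°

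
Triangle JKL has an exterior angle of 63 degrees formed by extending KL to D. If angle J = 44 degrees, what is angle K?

angle K = 63 - 44 = 19 degrees (exterior angle theorem).

19 degrees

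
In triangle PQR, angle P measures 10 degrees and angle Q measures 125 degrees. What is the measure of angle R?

angle R = 180 - 10 - 125 = 45 degrees.

45 degrees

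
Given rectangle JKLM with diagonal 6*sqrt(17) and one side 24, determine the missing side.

The diagonal of a rectangle forms a right triangle with the two sides.
Rearranging the Pythagorean theorem: missing side = sqrt(d^2 - known^2).
= sqrt(612 - 576) = sqrt(36) = 6.

6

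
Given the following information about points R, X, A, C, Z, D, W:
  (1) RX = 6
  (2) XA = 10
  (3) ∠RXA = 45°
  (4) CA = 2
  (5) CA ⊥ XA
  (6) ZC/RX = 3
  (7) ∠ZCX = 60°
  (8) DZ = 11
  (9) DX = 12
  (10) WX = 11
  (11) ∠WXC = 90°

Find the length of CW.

Step 1: By the law of cosines on triangle CAX: CX² = 2² + 10² − 2·2·10·cos(90°) = 104, so CX = 2·√26.
Step 2: By the law of cosines on triangle CXW: CW² = (2·√26)² + 11² − 2·2·√26·11·cos(90°) = 225, so CW = 15.

Therefore, the length of CW = 15.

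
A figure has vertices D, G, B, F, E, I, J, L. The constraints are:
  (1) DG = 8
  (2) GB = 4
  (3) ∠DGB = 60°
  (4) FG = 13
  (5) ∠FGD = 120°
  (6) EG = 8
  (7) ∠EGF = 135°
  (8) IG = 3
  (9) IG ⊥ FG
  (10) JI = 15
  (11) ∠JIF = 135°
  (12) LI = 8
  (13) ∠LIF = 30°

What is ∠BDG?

Step 1: By the law of cosines on triangle DGB: DB² = 8² + 4² − 2·8·4·cos(60°) = 48, so DB = 4·√3.
Step 2: By the inverse law of cosines on triangle BDG: cos(∠BDG) = ((4·√3)² + 8² − 4²) / (2·4·√3·8) = 96/110.85 = 0.866, so ∠BDG = 30°.

Therefore, the measure of angle ∠BDG = 30°.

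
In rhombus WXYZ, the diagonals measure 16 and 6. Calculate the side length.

The diagonals of a rhombus bisect each other at right angles.
Half-diagonals: 16/2 = 8 and 6/2 = 3
side = sqrt(8^2 + 3^2)
side = sqrt(64 + 9)
side = sqrt(73)

sqrt(73)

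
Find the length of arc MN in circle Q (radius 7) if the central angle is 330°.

Arc length = 2πr × θ/360
= 2π × 7 × 11/12
= 77*pi/6

77*pi/6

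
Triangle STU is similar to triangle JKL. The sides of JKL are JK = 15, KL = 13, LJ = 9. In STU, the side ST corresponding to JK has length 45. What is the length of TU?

Since the triangles are similar, the ratio of corresponding sides is constant.
Scale factor k = ST / JK = 45 / 15 = 3
TU = k * KL = 3 * 13 = 39

39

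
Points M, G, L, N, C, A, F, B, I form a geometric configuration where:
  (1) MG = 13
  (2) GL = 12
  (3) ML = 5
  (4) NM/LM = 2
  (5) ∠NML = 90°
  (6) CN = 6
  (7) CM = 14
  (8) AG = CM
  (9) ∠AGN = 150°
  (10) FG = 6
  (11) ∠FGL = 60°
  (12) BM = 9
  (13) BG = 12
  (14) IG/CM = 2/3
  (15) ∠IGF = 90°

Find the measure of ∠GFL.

Step 1: By the law of cosines on triangle FGL: FL² = 6² + 12² − 2·6·12·cos(60°) = 108, so FL = 6·√3.
Step 2: By the inverse law of cosines on triangle GFL: cos(∠GFL) = (6² + (6·√3)² − 12²) / (2·6·6·√3) = 0/124.71 = 0, so ∠GFL = 90°.

Therefore, the measure of angle ∠GFL = 90°.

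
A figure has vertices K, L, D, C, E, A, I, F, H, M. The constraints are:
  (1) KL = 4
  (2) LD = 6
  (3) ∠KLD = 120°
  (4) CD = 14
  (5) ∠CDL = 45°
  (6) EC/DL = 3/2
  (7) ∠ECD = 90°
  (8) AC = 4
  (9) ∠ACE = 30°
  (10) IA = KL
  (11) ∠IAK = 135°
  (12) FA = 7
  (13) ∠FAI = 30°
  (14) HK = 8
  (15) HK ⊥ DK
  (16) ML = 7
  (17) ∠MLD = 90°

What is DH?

Step 1: By the law of cosines on triangle DLK: DK² = 6² + 4² − 2·6·4·cos(120°) = 76, so DK = 2·√19.
Step 2: By the law of cosines on triangle DKH: DH² = (2·√19)² + 8² − 2·2·√19·8·cos(90°) = 140, so DH = 2·√35.

Therefore, the length of DH = 2·√35.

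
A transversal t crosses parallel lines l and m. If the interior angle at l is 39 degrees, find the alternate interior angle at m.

Alternate interior angles lie on opposite sides of the transversal, between the parallel lines.
By the alternate interior angle theorem, they are equal: 39 degrees.

39 degrees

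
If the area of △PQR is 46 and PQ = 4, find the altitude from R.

Rearranging the area formula Area = (1/2) * base * height:
height = 2 * Area / base = 2 * 46 / 4 = 23.

23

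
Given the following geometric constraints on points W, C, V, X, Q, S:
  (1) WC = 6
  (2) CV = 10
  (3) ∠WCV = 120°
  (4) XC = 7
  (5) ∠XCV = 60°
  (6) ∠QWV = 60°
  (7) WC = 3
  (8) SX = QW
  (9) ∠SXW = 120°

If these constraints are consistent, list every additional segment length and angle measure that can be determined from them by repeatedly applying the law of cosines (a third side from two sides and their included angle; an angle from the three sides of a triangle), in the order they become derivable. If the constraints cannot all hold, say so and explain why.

These constraints are not satisfiable: (1) WC = 6 and (7) WC = 3 assign two different lengths to the same segment. No planar figure meets all of them, so nothing further can be derived.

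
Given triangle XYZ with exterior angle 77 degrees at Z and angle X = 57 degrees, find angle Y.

angle Y = 77 - 57 = 20 degrees (exterior angle theorem).

20 degrees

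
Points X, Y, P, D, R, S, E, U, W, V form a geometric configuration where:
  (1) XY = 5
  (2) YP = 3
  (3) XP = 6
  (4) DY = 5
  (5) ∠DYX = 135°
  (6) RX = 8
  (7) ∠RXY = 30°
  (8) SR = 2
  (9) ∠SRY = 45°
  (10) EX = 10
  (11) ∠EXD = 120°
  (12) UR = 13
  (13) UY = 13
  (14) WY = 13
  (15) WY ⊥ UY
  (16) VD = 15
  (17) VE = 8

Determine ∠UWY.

Step 1: By the law of cosines on triangle WYU: WU² = 13² + 13² − 2·13·13·cos(90°) = 338, so WU = 13·√2.
Step 2: By the inverse law of cosines on triangle UWY: cos(∠UWY) = ((13·√2)² + 13² − 13²) / (2·13·√2·13) = 338/478 = 0.7071, so ∠UWY = 45°.

Therefore, the measure of angle ∠UWY = 45°.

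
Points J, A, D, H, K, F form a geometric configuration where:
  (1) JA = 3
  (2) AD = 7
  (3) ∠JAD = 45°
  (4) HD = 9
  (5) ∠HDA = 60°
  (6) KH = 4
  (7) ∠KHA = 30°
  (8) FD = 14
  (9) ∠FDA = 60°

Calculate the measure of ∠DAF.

Step 1: By the law of cosines on triangle ADF: AF² = 7² + 14² − 2·7·14·cos(60°) = 147, so AF = 7·√3.
Step 2: By the inverse law of cosines on triangle DAF: cos(∠DAF) = (7² + (7·√3)² − 14²) / (2·7·7·√3) = 0/169.74 = 0, so ∠DAF = 90°.

Therefore, the measure of angle ∠DAF = 90°.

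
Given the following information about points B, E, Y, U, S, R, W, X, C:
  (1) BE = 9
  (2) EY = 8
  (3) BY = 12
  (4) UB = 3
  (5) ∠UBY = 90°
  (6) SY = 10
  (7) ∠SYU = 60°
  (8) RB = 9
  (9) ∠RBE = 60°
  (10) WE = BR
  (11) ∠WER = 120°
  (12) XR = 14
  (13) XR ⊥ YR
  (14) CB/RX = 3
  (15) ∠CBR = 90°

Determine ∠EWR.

From the given relations: WE = BR = 9.
Step 1: By the law of cosines on triangle EBR: ER² = 9² + 9² − 2·9·9·cos(60°) = 81, so ER = 9.
Step 2: By the law of cosines on triangle WER: WR² = 9² + 9² − 2·9·9·cos(120°) = 243, so WR = 9·√3.
Step 3: By the inverse law of cosines on triangle EWR: cos(∠EWR) = (9² + (9·√3)² − 9²) / (2·9·9·√3) = 243/280.59 = 0.866, so ∠EWR = 30°.

Therefore, the measure of angle ∠EWR = 30°.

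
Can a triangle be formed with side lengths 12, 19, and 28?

Check all three triangle inequalities:
12 + 19 = 31 > 28 ✓
12 + 28 = 40 > 19 ✓
19 + 28 = 47 > 12 ✓
All conditions hold, so these sides form a valid triangle.

Yes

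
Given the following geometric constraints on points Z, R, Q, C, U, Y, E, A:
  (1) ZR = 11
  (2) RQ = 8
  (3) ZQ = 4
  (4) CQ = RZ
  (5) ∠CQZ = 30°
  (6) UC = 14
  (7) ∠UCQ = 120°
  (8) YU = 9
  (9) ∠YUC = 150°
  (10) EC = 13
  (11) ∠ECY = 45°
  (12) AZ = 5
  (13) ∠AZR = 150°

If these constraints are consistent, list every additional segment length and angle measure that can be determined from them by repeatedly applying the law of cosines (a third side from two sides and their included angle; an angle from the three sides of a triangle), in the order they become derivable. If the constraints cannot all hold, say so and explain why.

The constraints are consistent. Derivable facts, in order:
After 1 step:
- CY ≈ 22.25
- QU ≈ 21.7
- RA ≈ 15.53
- ZC ≈ 7.8
- ∠QRZ = 16.21°
- ∠QZR = 33.95°
- ∠RQZ = 129.84°
After 2 steps:
- YE ≈ 15.97
- ∠ARZ = 9.26°
- ∠CQU = 33.96°
- ∠CUQ = 26.04°
- ∠CYU = 18.33°
- ∠CZQ = 135.14°
- ∠QCZ = 14.86°
- ∠RAZ = 20.74°
- ∠UCY = 11.67°
After 3 steps:
- ∠CEY = 99.86°
- ∠CYE = 35.14°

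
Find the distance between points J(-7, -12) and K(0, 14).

The horizontal distance is |0 - -7| = 7 and the vertical distance is |14 - -12| = 26.
By the Pythagorean theorem, d = sqrt(7^2 + 26^2) = sqrt(725) = 5*sqrt(29).

5*sqrt(29)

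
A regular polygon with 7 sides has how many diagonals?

Total line segments between 7 vertices = C(7,2) = 21.
Subtract the 7 sides: 21 - 7 = 14 diagonals.

14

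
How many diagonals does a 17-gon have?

Total line segments between 17 vertices = C(17,2) = 136.
Subtract the 17 sides: 136 - 17 = 119 diagonals.

119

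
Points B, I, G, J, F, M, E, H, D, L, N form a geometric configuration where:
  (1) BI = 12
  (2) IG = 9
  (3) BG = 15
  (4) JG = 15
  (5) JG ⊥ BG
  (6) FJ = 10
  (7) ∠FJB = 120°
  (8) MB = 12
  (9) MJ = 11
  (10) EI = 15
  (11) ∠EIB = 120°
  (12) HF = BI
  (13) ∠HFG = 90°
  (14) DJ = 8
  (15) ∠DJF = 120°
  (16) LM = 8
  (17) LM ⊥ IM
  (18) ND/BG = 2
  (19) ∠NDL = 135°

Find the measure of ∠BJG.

Step 1: By the law of cosines on triangle JGB: JB² = 15² + 15² − 2·15·15·cos(90°) = 450, so JB = 15·√2.
Step 2: By the inverse law of cosines on triangle BJG: cos(∠BJG) = ((15·√2)² + 15² − 15²) / (2·15·√2·15) = 450/636.4 = 0.7071, so ∠BJG = 45°.

Therefore, the measure of angle ∠BJG = 45°.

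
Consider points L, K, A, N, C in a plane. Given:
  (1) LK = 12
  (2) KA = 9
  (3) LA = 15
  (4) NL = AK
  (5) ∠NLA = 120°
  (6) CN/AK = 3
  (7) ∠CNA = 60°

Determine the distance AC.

From the given relations: NL = AK = 9; CN = 3·AK = 3·9 = 27.
Step 1: By the law of cosines on triangle NLA: NA² = 9² + 15² − 2·9·15·cos(120°) = 441, so NA = 21.
Step 2: By the law of cosines on triangle ANC: AC² = 21² + 27² − 2·21·27·cos(60°) = 603, so AC = 3·√67.

Therefore, the length of AC = 3·√67.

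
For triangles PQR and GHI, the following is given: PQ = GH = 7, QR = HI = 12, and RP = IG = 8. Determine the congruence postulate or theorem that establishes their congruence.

The given information matches SSS: All three pairs of corresponding sides are equal (Side-Side-Side).

SSS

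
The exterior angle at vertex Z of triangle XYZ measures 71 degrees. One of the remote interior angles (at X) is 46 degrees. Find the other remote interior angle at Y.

By the exterior angle theorem: exterior angle = sum of remote interior angles.
71 = 46 + angle Y
angle Y = 71 - 46 = 25 degrees

25 degrees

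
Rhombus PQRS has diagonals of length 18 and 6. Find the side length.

In a rhombus, the diagonals bisect each other perpendicularly, creating four congruent right triangles.
Each triangle has legs 9 (half of 18) and 3 (half of 6).
The hypotenuse of each right triangle is a side of the rhombus:
side = sqrt(9^2 + 3^2) = sqrt(90) = 3*sqrt(10)

3*sqrt(10)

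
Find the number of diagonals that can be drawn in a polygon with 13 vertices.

Total line segments between 13 vertices = C(13,2) = 78.
Subtract the 13 sides: 78 - 13 = 65 diagonals.

65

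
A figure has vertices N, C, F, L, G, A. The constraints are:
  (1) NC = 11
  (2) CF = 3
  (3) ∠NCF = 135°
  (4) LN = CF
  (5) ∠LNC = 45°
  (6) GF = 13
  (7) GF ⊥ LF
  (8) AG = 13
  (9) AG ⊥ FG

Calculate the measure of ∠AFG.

Step 1: By the law of cosines on triangle FGA: FA² = 13² + 13² − 2·13·13·cos(90°) = 338, so FA = 13·√2.
Step 2: By the inverse law of cosines on triangle AFG: cos(∠AFG) = ((13·√2)² + 13² − 13²) / (2·13·√2·13) = 338/478 = 0.7071, so ∠AFG = 45°.

Therefore, the measure of angle ∠AFG = 45°.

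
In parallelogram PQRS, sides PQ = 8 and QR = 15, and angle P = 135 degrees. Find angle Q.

In a parallelogram, consecutive angles are supplementary (sum to 180°).
angle Q = 180 - angle P
angle Q = 180 - 135
angle Q = 45 degrees

45 degrees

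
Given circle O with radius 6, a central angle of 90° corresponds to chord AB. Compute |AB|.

Chord length = 2r sin(θ/2)
= 2 × 6 × sin(90°/2)
= 2 × 6 × sin(45°)
= 6*sqrt(2)

6*sqrt(2)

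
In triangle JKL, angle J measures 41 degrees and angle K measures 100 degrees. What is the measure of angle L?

By the triangle angle sum property, the three interior angles of any triangle add up to 180°.
We know angle J = 41° and angle K = 100°, so their sum is 141°.
Therefore angle L = 180° - 141° = 39°.

39 degrees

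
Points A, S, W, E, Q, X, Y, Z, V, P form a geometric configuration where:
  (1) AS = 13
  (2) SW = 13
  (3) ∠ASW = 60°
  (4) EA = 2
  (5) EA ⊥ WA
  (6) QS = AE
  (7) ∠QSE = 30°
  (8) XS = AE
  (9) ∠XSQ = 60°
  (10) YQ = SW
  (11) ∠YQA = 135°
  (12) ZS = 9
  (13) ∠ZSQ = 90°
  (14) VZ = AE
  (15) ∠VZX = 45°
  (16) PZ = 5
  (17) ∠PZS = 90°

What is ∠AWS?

Step 1: By the law of cosines on triangle WSA: WA² = 13² + 13² − 2·13·13·cos(60°) = 169, so WA = 13.
Step 2: By the inverse law of cosines on triangle AWS: cos(∠AWS) = (13² + 13² − 13²) / (2·13·13) = 169/338 = 0.5, so ∠AWS = 60°.

Therefore, the measure of angle ∠AWS = 60°.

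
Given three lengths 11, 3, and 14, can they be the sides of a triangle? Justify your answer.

Check the triangle inequality: 11 + 3 = 14 ≤ 14.
Since the sum of two sides does not exceed the third, no triangle can be formed.

No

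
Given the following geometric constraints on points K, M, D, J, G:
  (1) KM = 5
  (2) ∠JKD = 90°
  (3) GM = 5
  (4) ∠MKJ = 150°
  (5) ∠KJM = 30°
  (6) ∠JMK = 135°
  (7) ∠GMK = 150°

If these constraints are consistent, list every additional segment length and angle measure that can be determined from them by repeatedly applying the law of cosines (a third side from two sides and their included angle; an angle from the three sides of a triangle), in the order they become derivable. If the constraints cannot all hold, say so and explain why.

These constraints are not satisfiable: (4), (5) and (6) are the three interior angles of triangle MKJ, which must sum to 180°, but 150° + 30° + 135° = 315°. No planar figure meets all of them, so nothing further can be derived.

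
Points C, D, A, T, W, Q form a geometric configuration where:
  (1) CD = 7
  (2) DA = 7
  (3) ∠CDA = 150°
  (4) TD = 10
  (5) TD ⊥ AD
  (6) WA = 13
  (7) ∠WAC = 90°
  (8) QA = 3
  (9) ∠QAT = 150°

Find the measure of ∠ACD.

Step 1: By the law of cosines on triangle CDA: CA² = 7² + 7² − 2·7·7·cos(150°) = 182.87, so CA ≈ 13.52.
Step 2: By the inverse law of cosines on triangle ACD: cos(∠ACD) = (13.52² + 7² − 7²) / (2·13.52·7) = 182.87/189.32 = 0.9659, so ∠ACD = 15°.

Therefore, the measure of angle ∠ACD = 15°.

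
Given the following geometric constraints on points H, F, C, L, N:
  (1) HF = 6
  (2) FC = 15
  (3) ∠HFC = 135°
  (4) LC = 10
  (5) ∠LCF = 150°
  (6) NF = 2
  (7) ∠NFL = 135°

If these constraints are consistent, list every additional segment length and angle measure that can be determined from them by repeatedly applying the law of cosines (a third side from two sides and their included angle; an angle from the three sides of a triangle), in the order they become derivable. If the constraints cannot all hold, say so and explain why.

The constraints are consistent. Derivable facts, in order:
After 1 step:
- FL ≈ 24.18
- HC ≈ 19.7
After 2 steps:
- LN ≈ 25.64
- ∠CFL = 11.93°
- ∠CHF = 32.57°
- ∠CLF = 18.07°
- ∠FCH = 12.43°
After 3 steps:
- ∠FLN = 3.16°
- ∠FNL = 41.84°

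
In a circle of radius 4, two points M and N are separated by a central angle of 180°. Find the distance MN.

Drop a perpendicular from the center to the chord, bisecting both the chord and the central angle.
Each half-chord = r sin(θ/2) = 4 sin(90°).
The full chord = 2 × 4 × sin(90°) = 8.

8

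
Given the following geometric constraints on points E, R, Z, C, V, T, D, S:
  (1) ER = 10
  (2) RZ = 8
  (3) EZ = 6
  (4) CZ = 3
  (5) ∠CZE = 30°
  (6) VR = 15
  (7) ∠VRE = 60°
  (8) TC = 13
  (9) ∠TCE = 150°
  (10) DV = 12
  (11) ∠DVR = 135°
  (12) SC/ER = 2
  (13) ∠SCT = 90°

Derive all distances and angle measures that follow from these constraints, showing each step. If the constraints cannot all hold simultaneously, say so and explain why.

The constraints are consistent.

From the given relations:
  SC = 2·ER = 2·10 = 20

Step 1: From EZ = 6, ZC = 3, and ∠EZC = 30°, by the law of cosines:
  EC² = EZ² + ZC² - 2·EZ·ZC·cos(30°) = 36 + 9 - 31.18 = 13.82
  EC ≈ 3.72

Step 2: From ER = 10, RV = 15, and ∠ERV = 60°, by the law of cosines:
  EV² = ER² + RV² - 2·ER·RV·cos(60°) = 100 + 225 - 150 = 175
  EV = 5·√7

Step 3: From RV = 15, VD = 12, and ∠RVD = 135°, by the law of cosines:
  RD² = RV² + VD² - 2·RV·VD·cos(135°) = 225 + 144 + 254.6 = 623.6
  RD ≈ 24.97

Step 4: From TC = 13, CS = 20, and ∠TCS = 90°, by the law of cosines:
  TS² = TC² + CS² - 2·TC·CS·cos(90°) = 169 + 400 - 0 = 569
  TS ≈ 23.85

Step 5: From ER = 10, EZ = 6, RZ = 8, by the inverse law of cosines:
  cos(∠REZ) = (ER² + EZ² - RZ²) / (2·ER·EZ)
  ∠REZ = 53.13°

Step 6: From RE = 10, RZ = 8, EZ = 6, by the inverse law of cosines:
  cos(∠ERZ) = (RE² + RZ² - EZ²) / (2·RE·RZ)
  ∠ERZ = 36.87°

Step 7: From ZE = 6, ZR = 8, ER = 10, by the inverse law of cosines:
  cos(∠EZR) = (ZE² + ZR² - ER²) / (2·ZE·ZR)
  ∠EZR = 90°

Step 8: From EC = 3.72, CT = 13, and ∠ECT = 150°, by the law of cosines:
  ET² = EC² + CT² - 2·EC·CT·cos(150°) = 13.82 + 169 + 83.72 = 266.5
  ET ≈ 16.33

Step 9: From EC = 3.72, EZ = 6, CZ = 3, by the inverse law of cosines:
  cos(∠CEZ) = (EC² + EZ² - CZ²) / (2·EC·EZ)
  ∠CEZ = 23.79°

Step 10: From ER = 10, EV = 5·√7, RV = 15, by the inverse law of cosines:
  cos(∠REV) = (ER² + EV² - RV²) / (2·ER·EV)
  ∠REV = 79.11°

Step 11: From RD = 24.97, RV = 15, DV = 12, by the inverse law of cosines:
  cos(∠DRV) = (RD² + RV² - DV²) / (2·RD·RV)
  ∠DRV = 19.86°

Step 12: From CE = 3.72, CZ = 3, EZ = 6, by the inverse law of cosines:
  cos(∠ECZ) = (CE² + CZ² - EZ²) / (2·CE·CZ)
  ∠ECZ = 126.21°

Step 13: From VE = 5·√7, VR = 15, ER = 10, by the inverse law of cosines:
  cos(∠EVR) = (VE² + VR² - ER²) / (2·VE·VR)
  ∠EVR = 40.89°

Step 14: From TC = 13, TS = 23.85, CS = 20, by the inverse law of cosines:
  cos(∠CTS) = (TC² + TS² - CS²) / (2·TC·TS)
  ∠CTS = 56.98°

Step 15: From DR = 24.97, DV = 12, RV = 15, by the inverse law of cosines:
  cos(∠RDV) = (DR² + DV² - RV²) / (2·DR·DV)
  ∠RDV = 25.14°

Step 16: From SC = 20, ST = 23.85, CT = 13, by the inverse law of cosines:
  cos(∠CST) = (SC² + ST² - CT²) / (2·SC·ST)
  ∠CST = 33.02°

Step 17: From EC = 3.72, ET = 16.33, CT = 13, by the inverse law of cosines:
  cos(∠CET) = (EC² + ET² - CT²) / (2·EC·ET)
  ∠CET = 23.46°

Step 18: From TC = 13, TE = 16.33, CE = 3.72, by the inverse law of cosines:
  cos(∠CTE) = (TC² + TE² - CE²) / (2·TC·TE)
  ∠CTE = 6.54°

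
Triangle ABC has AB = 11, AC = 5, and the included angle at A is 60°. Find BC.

Law of cosines: BC^2 = 11^2 + 5^2 - 2(11)(5)cos(60°) = 91, so BC = sqrt(91).

sqrt(91)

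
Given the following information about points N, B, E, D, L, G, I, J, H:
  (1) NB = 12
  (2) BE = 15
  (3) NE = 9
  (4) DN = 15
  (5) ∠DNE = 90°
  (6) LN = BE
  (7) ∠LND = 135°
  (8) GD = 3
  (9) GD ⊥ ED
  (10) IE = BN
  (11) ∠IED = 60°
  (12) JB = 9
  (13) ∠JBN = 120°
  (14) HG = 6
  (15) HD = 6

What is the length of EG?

Step 1: By the law of cosines on triangle END: ED² = 9² + 15² − 2·9·15·cos(90°) = 306, so ED = 3·√34.
Step 2: By the law of cosines on triangle EDG: EG² = (3·√34)² + 3² − 2·3·√34·3·cos(90°) = 315, so EG = 3·√35.

Therefore, the length of EG = 3·√35.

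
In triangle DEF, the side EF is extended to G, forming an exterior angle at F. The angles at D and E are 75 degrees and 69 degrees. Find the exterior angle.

The interior angle at F is 180 - 75 - 69 = 36 degrees.
The exterior angle and interior angle at F are supplementary:
Exterior angle = 180 - 36 = 144 degrees.

144 degrees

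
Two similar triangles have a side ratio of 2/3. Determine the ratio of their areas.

Area ratio = (side ratio)^2 = (2/3)^2 = 4:9.

4:9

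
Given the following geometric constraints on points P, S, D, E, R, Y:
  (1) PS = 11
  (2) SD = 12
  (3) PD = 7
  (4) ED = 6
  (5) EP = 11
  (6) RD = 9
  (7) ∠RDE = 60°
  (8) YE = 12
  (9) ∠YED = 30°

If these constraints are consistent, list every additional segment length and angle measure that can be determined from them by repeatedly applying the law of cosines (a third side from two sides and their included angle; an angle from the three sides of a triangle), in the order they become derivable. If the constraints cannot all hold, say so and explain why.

The constraints are consistent. Derivable facts, in order:
After 1 step:
- DY ≈ 7.44
- ER = 3·√7
- ∠DEP = 35.1°
- ∠DPE = 29.53°
- ∠DPS = 80.28°
- ∠DSP = 35.1°
- ∠EDP = 115.38°
- ∠PDS = 64.62°
After 2 steps:
- ∠DER = 79.11°
- ∠DRE = 40.89°
- ∠DYE = 23.79°
- ∠EDY = 126.21°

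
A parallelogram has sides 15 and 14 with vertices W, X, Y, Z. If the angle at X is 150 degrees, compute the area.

Area = 15 * 14 * sin(150°) = 210 * 1/2 = 105

105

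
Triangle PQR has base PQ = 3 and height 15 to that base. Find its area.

Area = (1/2) * base * height
Area = (1/2) * 3 * 15
Area = 45/2

45/2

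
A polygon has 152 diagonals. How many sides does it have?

Using d = n(n - 3)/2, we solve 152 = n(n - 3)/2.
So n(n - 3) = 304.
Testing n = 19: 19 * 16 = 304 = 304. Correct.
The polygon has 19 sides.

19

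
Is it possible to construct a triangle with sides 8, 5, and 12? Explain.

Sort the sides: 5, 8, 12.
It suffices to check that the sum of the two smallest exceeds the largest:
5 + 8 = 13 > 12. ✓
Yes, a valid triangle can be formed.

Yes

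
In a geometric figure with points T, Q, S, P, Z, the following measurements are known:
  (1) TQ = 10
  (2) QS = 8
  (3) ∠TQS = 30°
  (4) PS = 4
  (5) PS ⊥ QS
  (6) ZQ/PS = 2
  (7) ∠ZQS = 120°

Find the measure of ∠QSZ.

From the given relations: ZQ = 2·PS = 2·4 = 8.
Step 1: By the law of cosines on triangle SQZ: SZ² = 8² + 8² − 2·8·8·cos(120°) = 192, so SZ = 8·√3.
Step 2: By the inverse law of cosines on triangle QSZ: cos(∠QSZ) = (8² + (8·√3)² − 8²) / (2·8·8·√3) = 192/221.7 = 0.866, so ∠QSZ = 30°.

Therefore, the measure of angle ∠QSZ = 30°.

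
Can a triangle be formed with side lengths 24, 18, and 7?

Yes.
The triangle inequality requires that the sum of any two sides exceeds the third.
Here 7 + 18 = 25 > 24, so the condition is met.

Yes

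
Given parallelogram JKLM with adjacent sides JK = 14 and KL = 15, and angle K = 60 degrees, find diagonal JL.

The diagonal of a parallelogram can be found by treating two adjacent sides and the diagonal as a triangle.
Applying the law of cosines with sides 14, 15 and included angle 60°:
d^2 = 196 + 225 - 420*cos(60°) = 211
d = sqrt(211)

sqrt(211)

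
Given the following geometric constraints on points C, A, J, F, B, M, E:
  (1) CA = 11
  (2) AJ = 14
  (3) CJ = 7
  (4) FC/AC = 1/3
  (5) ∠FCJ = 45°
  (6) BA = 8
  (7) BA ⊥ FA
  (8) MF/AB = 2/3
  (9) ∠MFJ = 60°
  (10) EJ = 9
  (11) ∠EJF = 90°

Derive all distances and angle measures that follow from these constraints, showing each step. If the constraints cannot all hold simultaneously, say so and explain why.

The constraints are consistent.

From the given relations:
  FC = 1/3·AC = 1/3·11 ≈ 3.67
  MF = 2/3·AB = 2/3·8 ≈ 5.33

Step 1: From JC = 7, CF = 3.67, and ∠JCF = 45°, by the law of cosines:
  JF² = JC² + CF² - 2·JC·CF·cos(45°) = 49 + 13.44 - 36.3 = 26.15
  JF ≈ 5.11

Step 2: From CA = 11, CJ = 7, AJ = 14, by the inverse law of cosines:
  cos(∠ACJ) = (CA² + CJ² - AJ²) / (2·CA·CJ)
  ∠ACJ = 99.72°

Step 3: From AC = 11, AJ = 14, CJ = 7, by the inverse law of cosines:
  cos(∠CAJ) = (AC² + AJ² - CJ²) / (2·AC·AJ)
  ∠CAJ = 29.53°

Step 4: From JA = 14, JC = 7, AC = 11, by the inverse law of cosines:
  cos(∠AJC) = (JA² + JC² - AC²) / (2·JA·JC)
  ∠AJC = 50.75°

Step 5: From JF = 5.11, FM = 5.33, and ∠JFM = 60°, by the law of cosines:
  JM² = JF² + FM² - 2·JF·FM·cos(60°) = 26.15 + 28.44 - 27.27 = 27.32
  JM ≈ 5.23

Step 6: From FJ = 5.11, JE = 9, and ∠FJE = 90°, by the law of cosines:
  FE² = FJ² + JE² - 2·FJ·JE·cos(90°) = 26.15 + 81 - 0 = 107.1
  FE ≈ 10.35

Step 7: From JC = 7, JF = 5.11, CF = 3.67, by the inverse law of cosines:
  cos(∠CJF) = (JC² + JF² - CF²) / (2·JC·JF)
  ∠CJF = 30.47°

Step 8: From FC = 3.67, FJ = 5.11, CJ = 7, by the inverse law of cosines:
  cos(∠CFJ) = (FC² + FJ² - CJ²) / (2·FC·FJ)
  ∠CFJ = 104.53°

Step 9: From JF = 5.11, JM = 5.23, FM = 5.33, by the inverse law of cosines:
  cos(∠FJM) = (JF² + JM² - FM²) / (2·JF·JM)
  ∠FJM = 62.09°

Step 10: From FE = 10.35, FJ = 5.11, EJ = 9, by the inverse law of cosines:
  cos(∠EFJ) = (FE² + FJ² - EJ²) / (2·FE·FJ)
  ∠EFJ = 60.4°

Step 11: From MF = 5.33, MJ = 5.23, FJ = 5.11, by the inverse law of cosines:
  cos(∠FMJ) = (MF² + MJ² - FJ²) / (2·MF·MJ)
  ∠FMJ = 57.91°

Step 12: From EF = 10.35, EJ = 9, FJ = 5.11, by the inverse law of cosines:
  cos(∠FEJ) = (EF² + EJ² - FJ²) / (2·EF·EJ)
  ∠FEJ = 29.6°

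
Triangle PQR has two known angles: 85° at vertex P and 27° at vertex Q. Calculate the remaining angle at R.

Let angle R = x. Then 85 + 27 + x = 180.
x = 180 - 112 = 68 degrees.

68 degrees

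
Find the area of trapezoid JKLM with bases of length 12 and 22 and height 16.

Area of a trapezoid = (base1 + base2) * height / 2
Area = (12 + 22) * 16 / 2
Area = 34 * 16 / 2
Area = 544 / 2
Area = 272

272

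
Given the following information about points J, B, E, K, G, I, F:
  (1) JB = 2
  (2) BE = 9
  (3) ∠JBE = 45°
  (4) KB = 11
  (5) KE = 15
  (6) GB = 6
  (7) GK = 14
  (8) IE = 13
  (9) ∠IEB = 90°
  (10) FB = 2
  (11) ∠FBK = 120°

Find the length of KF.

Step 1: By the law of cosines on triangle KBF: KF² = 11² + 2² − 2·11·2·cos(120°) = 147, so KF = 7·√3.

Therefore, the length of KF = 7·√3.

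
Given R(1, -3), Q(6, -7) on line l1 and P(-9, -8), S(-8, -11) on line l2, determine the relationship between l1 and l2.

Slope of line 1: m1 = (-7 - -3)/(6 - 1) = -4/5 = -4/5
Slope of line 2: m2 = (-11 - -8)/(-8 - -9) = -3/1 = -3
For parallel lines we need equal slopes: -4/5 != -3.
For perpendicular lines we need m1*m2 = -1: (-4/5)(-3) = 12/5 != -1.
Since neither condition holds, the lines are neither parallel nor perpendicular.

Neither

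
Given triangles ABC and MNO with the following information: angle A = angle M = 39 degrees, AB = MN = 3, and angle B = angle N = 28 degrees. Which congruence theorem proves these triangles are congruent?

Consider the given information: angle A = angle M = 39 degrees, AB = MN = 3, and angle B = angle N = 28 degrees
This is not SSS or HL: SSS requires all three pairs of sides, but we don't have that. HL only applies to right triangles with matching hypotenuse and leg.
The correct criterion is ASA. Two pairs of corresponding angles and the included side are equal (Angle-Side-Angle).

ASA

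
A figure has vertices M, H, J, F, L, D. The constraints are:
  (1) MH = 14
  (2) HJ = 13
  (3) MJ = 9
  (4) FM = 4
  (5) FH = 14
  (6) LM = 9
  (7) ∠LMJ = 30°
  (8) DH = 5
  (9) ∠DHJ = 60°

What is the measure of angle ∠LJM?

Step 1: By the law of cosines on triangle JML: JL² = 9² + 9² − 2·9·9·cos(30°) = 21.7, so JL ≈ 4.66.
Step 2: By the inverse law of cosines on triangle LJM: cos(∠LJM) = (4.66² + 9² − 9²) / (2·4.66·9) = 21.7/83.86 = 0.2588, so ∠LJM = 75°.

Therefore, the measure of angle ∠LJM = 75°.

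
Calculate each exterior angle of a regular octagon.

Each exterior angle of a regular n-gon is 360 / n.
For n = 8: 360 / 8 = 45 degrees.

45 degrees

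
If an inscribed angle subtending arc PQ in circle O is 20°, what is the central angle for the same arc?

Central angle = 2 × 20° = 40° (inscribed angle theorem).

40°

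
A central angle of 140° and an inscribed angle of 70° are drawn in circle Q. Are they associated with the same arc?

By the inscribed angle theorem, if both angles subtend the same arc, the inscribed angle must be half the central angle.
Half of 140° = 70°, which equals the given inscribed angle of 70°.
Therefore, yes, they correspond to the same arc.

Yes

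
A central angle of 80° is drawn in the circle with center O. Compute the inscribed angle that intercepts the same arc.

An inscribed angle intercepts an arc from a point on the circle, while the central angle intercepts the same arc from the center.
The inscribed angle is always half the central angle: 80° / 2 = 40°.

40°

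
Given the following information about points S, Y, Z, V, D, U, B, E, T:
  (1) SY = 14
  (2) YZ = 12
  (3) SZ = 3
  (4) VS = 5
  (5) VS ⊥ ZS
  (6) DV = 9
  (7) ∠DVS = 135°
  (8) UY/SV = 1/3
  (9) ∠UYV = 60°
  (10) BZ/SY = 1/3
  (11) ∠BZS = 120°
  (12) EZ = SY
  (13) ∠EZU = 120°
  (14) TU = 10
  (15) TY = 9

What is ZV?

Step 1: By the law of cosines on triangle ZSV: ZV² = 3² + 5² − 2·3·5·cos(90°) = 34, so ZV = √34.

Therefore, the length of ZV = √34.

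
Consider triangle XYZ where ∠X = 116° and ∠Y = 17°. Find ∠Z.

By the triangle angle sum property, the three interior angles of any triangle add up to 180°.
We know angle X = 116° and angle Y = 17°, so their sum is 133°.
Therefore angle Z = 180° - 133° = 47°.

47 degrees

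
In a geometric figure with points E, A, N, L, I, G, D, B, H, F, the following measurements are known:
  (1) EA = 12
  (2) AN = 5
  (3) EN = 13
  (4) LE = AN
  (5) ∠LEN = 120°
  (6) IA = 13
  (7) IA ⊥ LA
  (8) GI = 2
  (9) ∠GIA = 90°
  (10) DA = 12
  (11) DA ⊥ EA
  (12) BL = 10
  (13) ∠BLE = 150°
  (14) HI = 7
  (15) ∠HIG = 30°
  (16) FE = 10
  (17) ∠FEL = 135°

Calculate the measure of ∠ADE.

Step 1: By the law of cosines on triangle DAE: DE² = 12² + 12² − 2·12·12·cos(90°) = 288, so DE = 12·√2.
Step 2: By the inverse law of cosines on triangle ADE: cos(∠ADE) = (12² + (12·√2)² − 12²) / (2·12·12·√2) = 288/407.29 = 0.7071, so ∠ADE = 45°.

Therefore, the measure of angle ∠ADE = 45°.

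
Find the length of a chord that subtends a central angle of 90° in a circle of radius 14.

Drop a perpendicular from the center to the chord, bisecting both the chord and the central angle.
Each half-chord = r sin(θ/2) = 14 sin(45°).
The full chord = 2 × 14 × sin(45°) = 14*sqrt(2).

14*sqrt(2)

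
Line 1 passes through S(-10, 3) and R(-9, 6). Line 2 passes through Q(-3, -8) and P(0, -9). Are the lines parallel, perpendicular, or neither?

Slope of line 1: m1 = (6 - 3)/(-9 - -10) = 3/1 = 3
Slope of line 2: m2 = (-9 - -8)/(0 - -3) = -1/3 = -1/3
m1 * m2 = -1, so perpendicular.

Perpendicular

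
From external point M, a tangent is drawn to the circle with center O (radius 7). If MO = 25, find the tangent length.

tangent = √(d² - r²) = √(25² - 7²) = √(625 - 49) = √576 = 24

24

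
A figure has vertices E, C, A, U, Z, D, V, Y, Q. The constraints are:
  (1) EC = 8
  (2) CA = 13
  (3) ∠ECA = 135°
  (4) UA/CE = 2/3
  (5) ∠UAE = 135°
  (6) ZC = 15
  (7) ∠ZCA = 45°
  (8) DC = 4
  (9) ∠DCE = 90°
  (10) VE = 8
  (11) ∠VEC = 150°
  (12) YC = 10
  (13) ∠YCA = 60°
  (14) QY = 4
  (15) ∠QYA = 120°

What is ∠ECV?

Step 1: By the law of cosines on triangle CEV: CV² = 8² + 8² − 2·8·8·cos(150°) = 238.85, so CV ≈ 15.45.
Step 2: By the inverse law of cosines on triangle ECV: cos(∠ECV) = (8² + 15.45² − 8²) / (2·8·15.45) = 238.85/247.28 = 0.9659, so ∠ECV = 15°.

Therefore, the measure of angle ∠ECV = 15°.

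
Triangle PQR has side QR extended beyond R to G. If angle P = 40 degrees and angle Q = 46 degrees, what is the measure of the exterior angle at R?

Exterior angle = 40 + 46 = 86 degrees (exterior angle theorem).

86 degrees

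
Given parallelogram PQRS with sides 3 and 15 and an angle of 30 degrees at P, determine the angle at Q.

In a parallelogram, consecutive angles are supplementary (sum to 180°).
angle Q = 180 - angle P
angle Q = 180 - 30
angle Q = 150 degrees

150 degrees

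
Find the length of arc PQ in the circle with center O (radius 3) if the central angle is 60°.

The full circumference is 2πr = 2π(3) = 6*pi.
The arc spans 60° out of 360°, which is a fraction of 1/6.
Arc length = 6*pi × 1/6 = pi.

pi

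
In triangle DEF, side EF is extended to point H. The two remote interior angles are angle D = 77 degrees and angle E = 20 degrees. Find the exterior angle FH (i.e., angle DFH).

Exterior angle = 77 + 20 = 97 degrees (exterior angle theorem).

97 degrees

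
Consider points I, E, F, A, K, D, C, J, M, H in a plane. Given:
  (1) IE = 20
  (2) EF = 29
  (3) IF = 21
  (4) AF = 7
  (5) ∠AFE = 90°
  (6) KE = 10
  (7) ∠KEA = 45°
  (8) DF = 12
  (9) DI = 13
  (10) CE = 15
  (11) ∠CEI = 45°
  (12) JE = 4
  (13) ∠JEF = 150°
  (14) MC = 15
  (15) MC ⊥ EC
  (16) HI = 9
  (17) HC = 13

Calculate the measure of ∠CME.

Step 1: By the law of cosines on triangle MCE: ME² = 15² + 15² − 2·15·15·cos(90°) = 450, so ME = 15·√2.
Step 2: By the inverse law of cosines on triangle CME: cos(∠CME) = (15² + (15·√2)² − 15²) / (2·15·15·√2) = 450/636.4 = 0.7071, so ∠CME = 45°.

Therefore, the measure of angle ∠CME = 45°.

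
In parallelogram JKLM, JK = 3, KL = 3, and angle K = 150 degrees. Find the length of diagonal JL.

The diagonal of a parallelogram can be found by treating two adjacent sides and the diagonal as a triangle.
Applying the law of cosines with sides 3, 3 and included angle 150°:
d^2 = 9 + 9 - 18*cos(150°) = 9*sqrt(3) + 18
d = 3*sqrt(sqrt(3) + 2)

3*sqrt(sqrt(3) + 2)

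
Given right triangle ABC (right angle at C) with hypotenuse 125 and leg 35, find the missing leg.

Rearranging the Pythagorean theorem to solve for the unknown leg:
leg^2 = hypotenuse^2 - known_leg^2 = 15625 - 1225 = 14400
leg = sqrt(14400) = 120.

120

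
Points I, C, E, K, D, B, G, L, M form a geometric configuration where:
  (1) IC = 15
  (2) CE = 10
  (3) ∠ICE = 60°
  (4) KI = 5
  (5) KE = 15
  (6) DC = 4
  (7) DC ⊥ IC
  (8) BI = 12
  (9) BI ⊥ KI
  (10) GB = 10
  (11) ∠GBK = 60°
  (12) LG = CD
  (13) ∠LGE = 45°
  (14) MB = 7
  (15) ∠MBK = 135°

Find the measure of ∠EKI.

Step 1: By the law of cosines on triangle ECI: EI² = 10² + 15² − 2·10·15·cos(60°) = 175, so EI = 5·√7.
Step 2: By the inverse law of cosines on triangle EKI: cos(∠EKI) = (15² + 5² − (5·√7)²) / (2·15·5) = 75/150 = 0.5, so ∠EKI = 60°.

Therefore, the measure of angle ∠EKI = 60°.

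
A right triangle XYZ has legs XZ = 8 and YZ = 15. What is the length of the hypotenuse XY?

By the Pythagorean theorem: XY^2 = XZ^2 + YZ^2
XY^2 = 8^2 + 15^2 = 64 + 225 = 289
XY = sqrt(289) = 17

17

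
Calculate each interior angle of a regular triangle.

Each interior angle of a regular n-gon is (n - 2) * 180 / n.
For n = 3: (3 - 2) * 180 / 3 = 180/3 = 60 degrees.

60 degrees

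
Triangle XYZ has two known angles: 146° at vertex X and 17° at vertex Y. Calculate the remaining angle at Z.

angle Z = 180 - 146 - 17 = 17 degrees.

17 degrees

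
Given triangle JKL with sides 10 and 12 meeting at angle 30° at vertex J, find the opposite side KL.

Law of cosines: KL^2 = 10^2 + 12^2 - 2(10)(12)cos(30°) = 244 - 120*sqrt(3), so KL = 2*sqrt(61 - 30*sqrt(3)).

2*sqrt(61 - 30*sqrt(3))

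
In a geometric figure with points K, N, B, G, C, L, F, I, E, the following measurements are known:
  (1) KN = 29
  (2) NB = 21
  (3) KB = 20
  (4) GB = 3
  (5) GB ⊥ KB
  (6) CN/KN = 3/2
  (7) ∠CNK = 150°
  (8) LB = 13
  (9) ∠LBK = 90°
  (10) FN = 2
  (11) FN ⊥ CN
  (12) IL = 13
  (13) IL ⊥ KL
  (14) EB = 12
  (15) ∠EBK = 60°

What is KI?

Step 1: By the law of cosines on triangle LBK: LK² = 13² + 20² − 2·13·20·cos(90°) = 569, so LK ≈ 23.85.
Step 2: By the law of cosines on triangle KLI: KI² = 23.85² + 13² − 2·23.85·13·cos(90°) = 738, so KI = 3·√82.

Therefore, the length of KI = 3·√82.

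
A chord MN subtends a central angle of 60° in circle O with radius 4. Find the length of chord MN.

Chord = 2(4) sin(30°) = 4

4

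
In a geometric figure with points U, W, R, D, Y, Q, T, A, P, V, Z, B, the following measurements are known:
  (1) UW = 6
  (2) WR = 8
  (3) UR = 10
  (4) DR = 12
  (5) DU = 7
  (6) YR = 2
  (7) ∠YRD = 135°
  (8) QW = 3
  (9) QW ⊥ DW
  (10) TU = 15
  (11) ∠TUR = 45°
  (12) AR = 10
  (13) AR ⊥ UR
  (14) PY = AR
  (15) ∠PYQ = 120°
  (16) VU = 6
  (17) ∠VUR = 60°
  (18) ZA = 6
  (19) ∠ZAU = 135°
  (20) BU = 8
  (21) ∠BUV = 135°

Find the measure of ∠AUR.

Step 1: By the law of cosines on triangle URA: UA² = 10² + 10² − 2·10·10·cos(90°) = 200, so UA = 10·√2.
Step 2: By the inverse law of cosines on triangle AUR: cos(∠AUR) = ((10·√2)² + 10² − 10²) / (2·10·√2·10) = 200/282.84 = 0.7071, so ∠AUR = 45°.

Therefore, the measure of angle ∠AUR = 45°.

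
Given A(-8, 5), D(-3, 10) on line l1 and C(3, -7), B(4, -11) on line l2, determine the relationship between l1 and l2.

Slope of line 1: m1 = (10 - 5)/(-3 - -8) = 5/5 = 1
Slope of line 2: m2 = (-11 - -7)/(4 - 3) = -4/1 = -4
m1 != m2 (1 != -4), so not parallel.
m1 * m2 = (1) * (-4) = -4 != -1, so not perpendicular.
The lines are neither parallel nor perpendicular.

Neither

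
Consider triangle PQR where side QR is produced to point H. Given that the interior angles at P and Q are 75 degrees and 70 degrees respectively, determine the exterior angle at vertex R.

Exterior angle = 75 + 70 = 145 degrees (exterior angle theorem).

145 degrees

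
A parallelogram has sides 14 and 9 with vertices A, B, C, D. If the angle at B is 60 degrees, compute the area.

The area of a parallelogram equals the product of two adjacent sides times the sine of the included angle.
This is because the height equals 9 * sin(60°) = 9*sqrt(3)/2.
Area = 14 * 9*sqrt(3)/2 = 63*sqrt(3)

63*sqrt(3)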